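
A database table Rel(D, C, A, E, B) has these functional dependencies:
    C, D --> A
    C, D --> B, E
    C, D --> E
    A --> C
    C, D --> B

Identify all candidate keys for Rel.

{A, D}, {C, D}

No FD produces {D}, so it must be in every candidate key.
{A, D}⁺ = {A, B, C, D, E} — all of the relation — so {A, D} is a candidate key.
{C, D}⁺ = {A, B, C, D, E} — all of the relation — so {C, D} is a candidate key.
These are minimal and exhaustive — every other superkey contains one of them.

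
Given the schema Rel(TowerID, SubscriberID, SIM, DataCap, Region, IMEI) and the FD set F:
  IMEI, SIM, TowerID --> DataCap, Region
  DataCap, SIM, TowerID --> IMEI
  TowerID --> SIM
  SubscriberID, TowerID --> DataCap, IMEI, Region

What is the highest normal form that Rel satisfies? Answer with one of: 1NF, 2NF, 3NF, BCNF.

1NF

Candidate key: {SubscriberID, TowerID}. Prime attributes: {SubscriberID, TowerID}.
For IMEI, SIM, TowerID --> DataCap, Region we have {IMEI, SIM, TowerID}⁺ = {DataCap, IMEI, Region, SIM, TowerID}; {IMEI, SIM, TowerID} is not a superkey, so BCNF fails.
Because {DataCap, Region} are non-prime and the left side of IMEI, SIM, TowerID --> DataCap, Region is not a superkey, the relation is not in 3NF.
The proper key subset {TowerID} of {SubscriberID, TowerID} determines non-prime {SIM}, so the relation is not even in 2NF.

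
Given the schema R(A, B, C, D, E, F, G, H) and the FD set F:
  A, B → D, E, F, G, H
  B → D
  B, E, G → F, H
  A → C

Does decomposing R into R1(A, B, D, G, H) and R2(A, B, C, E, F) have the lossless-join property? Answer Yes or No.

Yes

The shared attributes are {A, B} and {A, B}⁺ = {A, B, C, D, E, F, G, H}.
R1 is contained in that closure, so R1 ∩ R2 → R1 holds and the join is lossless.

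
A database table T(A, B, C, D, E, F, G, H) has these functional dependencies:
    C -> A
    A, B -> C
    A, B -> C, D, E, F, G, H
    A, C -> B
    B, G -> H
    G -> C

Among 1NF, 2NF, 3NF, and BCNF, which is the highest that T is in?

BCNF

Candidate keys: {A, B}, {C}, {G}. Prime attributes: {A, B, C, G}.
Every FD has a superkey on the left, so the relation is in BCNF.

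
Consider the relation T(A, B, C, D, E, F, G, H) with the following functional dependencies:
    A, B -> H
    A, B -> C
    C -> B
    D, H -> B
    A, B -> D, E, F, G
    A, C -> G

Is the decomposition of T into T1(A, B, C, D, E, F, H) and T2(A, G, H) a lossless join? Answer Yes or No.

No

Common attributes: {A, H}; their closure is {A, H}.
T1 ⊄ {A, H} and T2 ⊄ {A, H}, so the split is lossy.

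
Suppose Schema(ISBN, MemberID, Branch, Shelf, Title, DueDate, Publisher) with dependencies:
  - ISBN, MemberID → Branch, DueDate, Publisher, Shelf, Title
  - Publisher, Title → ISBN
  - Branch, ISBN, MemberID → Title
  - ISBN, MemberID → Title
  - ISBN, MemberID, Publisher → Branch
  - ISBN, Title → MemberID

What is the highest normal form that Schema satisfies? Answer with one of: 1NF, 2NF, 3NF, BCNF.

Candidate keys: {ISBN, MemberID}, {ISBN, Title}, {Publisher, Title}. Prime attributes: {ISBN, MemberID, Publisher, Title}.
Every FD has a superkey on the left, so the relation is in BCNF.

BCNF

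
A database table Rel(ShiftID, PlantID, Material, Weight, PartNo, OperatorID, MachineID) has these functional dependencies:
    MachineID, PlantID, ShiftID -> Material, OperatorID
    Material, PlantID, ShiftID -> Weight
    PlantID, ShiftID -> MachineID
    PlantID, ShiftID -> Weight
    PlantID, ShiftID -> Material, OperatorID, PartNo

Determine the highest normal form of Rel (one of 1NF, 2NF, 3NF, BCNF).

Candidate key: {PlantID, ShiftID}. Prime attributes: {PlantID, ShiftID}.
Each dependency's left side is a superkey — BCNF holds.

BCNF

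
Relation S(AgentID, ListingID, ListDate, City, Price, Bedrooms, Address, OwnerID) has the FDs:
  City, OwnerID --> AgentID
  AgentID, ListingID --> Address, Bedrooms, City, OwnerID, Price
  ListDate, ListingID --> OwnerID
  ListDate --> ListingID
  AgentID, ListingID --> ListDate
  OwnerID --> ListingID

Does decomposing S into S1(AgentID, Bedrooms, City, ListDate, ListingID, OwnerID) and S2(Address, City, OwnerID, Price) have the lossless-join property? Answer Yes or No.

Yes

S1 ∩ S2 = {City, OwnerID}; its closure under F is {Address, AgentID, Bedrooms, City, ListDate, ListingID, OwnerID, Price}.
S1 is contained in that closure, so S1 ∩ S2 --> S1 holds and the join is lossless.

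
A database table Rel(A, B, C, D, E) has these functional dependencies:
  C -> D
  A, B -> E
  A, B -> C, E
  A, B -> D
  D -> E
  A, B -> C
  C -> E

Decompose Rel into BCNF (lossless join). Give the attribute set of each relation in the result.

Candidate key of the original relation: {A, B}.
In {A, B, C, D, E}, {C} is not a superkey ({C}⁺ restricted to this set is {C, D, E}), so split on C -> D, E into {C, D, E} and {A, B, C}.
In {C, D, E}, {D} is not a superkey ({D}⁺ restricted to this set is {D, E}), so split on D -> E into {D, E} and {C, D}.
{D, E} is in BCNF.
{C, D} is in BCNF.
{A, B, C} is in BCNF.

{A, B, C}; {C, D}; {D, E}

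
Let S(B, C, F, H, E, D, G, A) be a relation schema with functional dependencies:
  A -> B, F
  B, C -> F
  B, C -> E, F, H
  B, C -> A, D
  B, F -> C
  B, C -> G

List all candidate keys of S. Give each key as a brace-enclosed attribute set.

{A}, {B, C}, {B, F}

{A}⁺ = {A, B, C, D, E, F, G, H} — all of the relation — so {A} is a candidate key.
{B, C}⁺ = {A, B, C, D, E, F, G, H} — all of the relation — so {B, C} is a candidate key.
{B, F}⁺ = {A, B, C, D, E, F, G, H} — all of the relation — so {B, F} is a candidate key.
These are minimal and exhaustive — every other superkey contains one of them.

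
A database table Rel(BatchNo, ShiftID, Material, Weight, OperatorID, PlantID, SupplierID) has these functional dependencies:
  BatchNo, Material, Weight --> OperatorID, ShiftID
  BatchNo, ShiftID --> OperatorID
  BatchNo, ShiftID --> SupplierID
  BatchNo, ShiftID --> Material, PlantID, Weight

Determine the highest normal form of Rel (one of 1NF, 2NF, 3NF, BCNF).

Candidate keys: {BatchNo, Material, Weight}, {BatchNo, ShiftID}. Prime attributes: {BatchNo, Material, ShiftID, Weight}.
Every FD has a superkey on the left, so the relation is in BCNF.

BCNF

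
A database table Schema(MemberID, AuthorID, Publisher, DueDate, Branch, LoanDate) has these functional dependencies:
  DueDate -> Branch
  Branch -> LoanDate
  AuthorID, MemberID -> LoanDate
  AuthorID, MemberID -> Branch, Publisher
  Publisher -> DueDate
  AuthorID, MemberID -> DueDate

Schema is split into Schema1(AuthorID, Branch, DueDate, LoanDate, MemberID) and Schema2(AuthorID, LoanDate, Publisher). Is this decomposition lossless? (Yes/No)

The shared attributes are {AuthorID, LoanDate} and {AuthorID, LoanDate}⁺ = {AuthorID, LoanDate}.
Schema1 ⊄ {AuthorID, LoanDate} and Schema2 ⊄ {AuthorID, LoanDate}, so the split is lossy.

No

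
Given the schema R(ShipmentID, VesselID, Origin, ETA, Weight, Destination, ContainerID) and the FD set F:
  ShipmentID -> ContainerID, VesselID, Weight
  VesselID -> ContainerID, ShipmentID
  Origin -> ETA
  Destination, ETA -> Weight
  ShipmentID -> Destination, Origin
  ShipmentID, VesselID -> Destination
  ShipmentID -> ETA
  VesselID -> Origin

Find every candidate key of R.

{ShipmentID} is a candidate key since {ShipmentID}⁺ = {ContainerID, Destination, ETA, Origin, ShipmentID, VesselID, Weight} covers every attribute.
{VesselID} is a candidate key since {VesselID}⁺ = {ContainerID, Destination, ETA, Origin, ShipmentID, VesselID, Weight} covers every attribute.
Any other superkey properly contains one of these, so there are no further candidate keys.

{ShipmentID}, {VesselID}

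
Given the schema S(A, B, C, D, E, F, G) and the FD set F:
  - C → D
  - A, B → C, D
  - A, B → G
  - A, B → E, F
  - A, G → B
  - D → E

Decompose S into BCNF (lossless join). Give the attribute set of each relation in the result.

Candidate keys of the original relation: {A, B}, {A, G}.
{A, B, C, D, E, F, G}: {C} determines {C, D, E} here but is not a superkey — split on C → D, E, giving {C, D, E} and {A, B, C, F, G}.
{C, D, E}: {D} determines {D, E} here but is not a superkey — split on D → E, giving {D, E} and {C, D}.
{D, E} is in BCNF.
{C, D} is in BCNF.
{A, B, C, F, G} is in BCNF.

{A, B, C, F, G}; {C, D}; {D, E}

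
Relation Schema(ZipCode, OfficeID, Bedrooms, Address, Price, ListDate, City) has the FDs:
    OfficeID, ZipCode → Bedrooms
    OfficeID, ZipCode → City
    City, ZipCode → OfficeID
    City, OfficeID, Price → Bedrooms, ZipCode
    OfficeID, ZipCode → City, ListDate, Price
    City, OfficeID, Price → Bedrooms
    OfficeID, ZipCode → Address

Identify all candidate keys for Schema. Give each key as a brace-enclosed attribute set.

{City, OfficeID, Price}, {City, ZipCode}, {OfficeID, ZipCode}

{City, ZipCode} is a candidate key since {City, ZipCode}⁺ = {Address, Bedrooms, City, ListDate, OfficeID, Price, ZipCode} covers every attribute.
{OfficeID, ZipCode} is a candidate key since {OfficeID, ZipCode}⁺ = {Address, Bedrooms, City, ListDate, OfficeID, Price, ZipCode} covers every attribute.
{City, OfficeID, Price} is a candidate key since {City, OfficeID, Price}⁺ = {Address, Bedrooms, City, ListDate, OfficeID, Price, ZipCode} covers every attribute.
Any other superkey properly contains one of these, so there are no further candidate keys.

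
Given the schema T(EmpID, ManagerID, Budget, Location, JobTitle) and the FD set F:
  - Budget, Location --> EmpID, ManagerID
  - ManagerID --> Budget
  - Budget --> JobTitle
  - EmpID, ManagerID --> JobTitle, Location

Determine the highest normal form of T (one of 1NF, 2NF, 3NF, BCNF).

Candidate keys: {Budget, Location}, {EmpID, ManagerID}, {Location, ManagerID}. Prime attributes: {Budget, EmpID, Location, ManagerID}.
ManagerID --> Budget: {ManagerID}⁺ = {Budget, JobTitle, ManagerID}, which is not all of the attributes, so the left side is not a superkey — BCNF is violated.
Because {JobTitle} is non-prime and the left side of Budget --> JobTitle is not a superkey, the relation is not in 3NF.
Since {Budget} ⊂ {Budget, Location} and {Budget}⁺ ⊇ {JobTitle} with {JobTitle} non-prime, there is a partial dependency; 2NF fails.

1NF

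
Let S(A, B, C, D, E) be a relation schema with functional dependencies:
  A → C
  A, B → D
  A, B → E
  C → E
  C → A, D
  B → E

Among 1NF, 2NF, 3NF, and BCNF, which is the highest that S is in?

1NF

Candidate keys: {A, B}, {B, C}. Prime attributes: {A, B, C}.
A → C breaks BCNF: {A}⁺ = {A, C, D, E}, so {A} is not a superkey.
C → E has non-prime {E} on the right and a non-superkey on the left, so 3NF fails.
{A} is a proper subset of the key {A, B}, and {A}⁺ contains the non-prime attributes {D, E} — a partial dependency, so 2NF is violated.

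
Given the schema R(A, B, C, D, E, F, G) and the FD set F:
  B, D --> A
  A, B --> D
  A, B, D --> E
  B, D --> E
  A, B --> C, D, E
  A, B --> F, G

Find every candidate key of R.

{A, B}, {B, D}

Attributes never on any right-hand side: {B} — every candidate key must contain it.
Closure of {A, B} is {A, B, C, D, E, F, G}, the whole schema; {A, B} is a candidate key.
Closure of {B, D} is {A, B, C, D, E, F, G}, the whole schema; {B, D} is a candidate key.
These are minimal and exhaustive — every other superkey contains one of them.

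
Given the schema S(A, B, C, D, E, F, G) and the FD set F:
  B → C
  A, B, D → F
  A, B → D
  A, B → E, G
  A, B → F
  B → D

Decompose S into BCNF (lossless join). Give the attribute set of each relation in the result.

{A, B, E, F, G}; {B, C, D}

Candidate key of the original relation: {A, B}.
Within {A, B, C, D, E, F, G}: {B}⁺ ∩ {A, B, C, D, E, F, G} = {B, C, D}, not the whole set, so B → C, D violates BCNF; decompose into {B, C, D} and {A, B, E, F, G}.
{B, C, D}: every determinant is a superkey — BCNF.
{A, B, E, F, G}: every determinant is a superkey — BCNF.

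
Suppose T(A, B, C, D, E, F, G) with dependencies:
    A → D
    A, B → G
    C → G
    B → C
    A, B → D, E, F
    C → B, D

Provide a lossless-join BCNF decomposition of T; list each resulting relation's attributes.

Candidate keys of the original relation: {A, B}, {A, C}.
{A, B, C, D, E, F, G}: {A} determines {A, D} here but is not a superkey — split on A → D, giving {A, D} and {A, B, C, E, F, G}.
{A, D} has no BCNF violation.
{A, B, C, E, F, G}: {C} determines {B, C, G} here but is not a superkey — split on C → B, G, giving {B, C, G} and {A, C, E, F}.
{B, C, G} has no BCNF violation.
{A, C, E, F} has no BCNF violation.

{A, C, E, F}; {A, D}; {B, C, G}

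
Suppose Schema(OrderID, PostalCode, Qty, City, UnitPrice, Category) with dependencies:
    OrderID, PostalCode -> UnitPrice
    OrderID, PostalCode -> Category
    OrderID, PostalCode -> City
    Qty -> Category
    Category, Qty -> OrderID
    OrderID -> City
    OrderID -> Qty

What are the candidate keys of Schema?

Attributes never on any right-hand side: {PostalCode} — every candidate key must contain it.
Closure of {OrderID, PostalCode} is {Category, City, OrderID, PostalCode, Qty, UnitPrice}, the whole schema; {OrderID, PostalCode} is a candidate key.
Closure of {PostalCode, Qty} is {Category, City, OrderID, PostalCode, Qty, UnitPrice}, the whole schema; {PostalCode, Qty} is a candidate key.
No proper subset of any of these is a key, and no other minimal superkey exists.

{OrderID, PostalCode}, {PostalCode, Qty}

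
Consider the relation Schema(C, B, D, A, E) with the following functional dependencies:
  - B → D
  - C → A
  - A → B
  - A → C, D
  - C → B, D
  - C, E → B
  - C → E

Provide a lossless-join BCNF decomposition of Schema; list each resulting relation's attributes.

{A, B, C, E}; {B, D}

Candidate keys of the original relation: {A}, {C}.
Within {A, B, C, D, E}: {B}⁺ ∩ {A, B, C, D, E} = {B, D}, not the whole set, so B → D violates BCNF; decompose into {B, D} and {A, B, C, E}.
{B, D} is in BCNF.
{A, B, C, E} is in BCNF.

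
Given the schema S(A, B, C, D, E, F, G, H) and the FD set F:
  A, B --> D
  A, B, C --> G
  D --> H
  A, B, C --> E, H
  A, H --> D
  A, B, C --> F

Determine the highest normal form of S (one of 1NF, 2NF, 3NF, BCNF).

1NF

Candidate key: {A, B, C}. Prime attributes: {A, B, C}.
A, B --> D: {A, B}⁺ = {A, B, D, H}, which is not all of the attributes, so the left side is not a superkey — BCNF is violated.
A, B --> D has non-prime {D} on the right and a non-superkey on the left, so 3NF fails.
Since {A, B} ⊂ {A, B, C} and {A, B}⁺ ⊇ {D, H} with {D, H} non-prime, there is a partial dependency; 2NF fails.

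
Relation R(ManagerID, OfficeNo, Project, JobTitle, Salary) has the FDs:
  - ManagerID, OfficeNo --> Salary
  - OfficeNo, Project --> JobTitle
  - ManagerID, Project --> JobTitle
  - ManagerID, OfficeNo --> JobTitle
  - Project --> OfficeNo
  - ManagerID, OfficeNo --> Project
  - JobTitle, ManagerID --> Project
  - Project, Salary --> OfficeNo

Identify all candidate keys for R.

{JobTitle, ManagerID}, {ManagerID, OfficeNo}, {ManagerID, Project}

No FD produces {ManagerID}, so it must be in every candidate key.
{JobTitle, ManagerID}⁺ = {JobTitle, ManagerID, OfficeNo, Project, Salary} — all of the relation — so {JobTitle, ManagerID} is a candidate key.
{ManagerID, OfficeNo}⁺ = {JobTitle, ManagerID, OfficeNo, Project, Salary} — all of the relation — so {ManagerID, OfficeNo} is a candidate key.
{ManagerID, Project}⁺ = {JobTitle, ManagerID, OfficeNo, Project, Salary} — all of the relation — so {ManagerID, Project} is a candidate key.
Any other superkey properly contains one of these, so there are no further candidate keys.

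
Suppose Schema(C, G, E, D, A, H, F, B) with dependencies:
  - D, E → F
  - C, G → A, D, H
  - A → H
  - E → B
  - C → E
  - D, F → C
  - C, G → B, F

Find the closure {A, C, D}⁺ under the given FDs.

{A, B, C, D, E, F, H}

Start with {A, C, D}.
A → H applies; add {H} → now {A, C, D, H}.
C → E applies; add {E} → now {A, C, D, E, H}.
D, E → F applies; add {F} → now {A, C, D, E, F, H}.
E → B applies; add {B} → now {A, B, C, D, E, F, H}.
No further FD applies.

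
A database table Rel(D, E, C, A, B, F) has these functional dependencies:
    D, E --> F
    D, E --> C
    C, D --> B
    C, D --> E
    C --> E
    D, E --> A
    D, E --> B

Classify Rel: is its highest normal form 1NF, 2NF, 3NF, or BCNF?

Candidate keys: {C, D}, {D, E}. Prime attributes: {C, D, E}.
For C --> E we have {C}⁺ = {C, E}; {C} is not a superkey, so BCNF fails.
But every attribute on its right side ({E}) is prime, and the same holds for every other non-superkey FD, so 3NF still holds.

3NF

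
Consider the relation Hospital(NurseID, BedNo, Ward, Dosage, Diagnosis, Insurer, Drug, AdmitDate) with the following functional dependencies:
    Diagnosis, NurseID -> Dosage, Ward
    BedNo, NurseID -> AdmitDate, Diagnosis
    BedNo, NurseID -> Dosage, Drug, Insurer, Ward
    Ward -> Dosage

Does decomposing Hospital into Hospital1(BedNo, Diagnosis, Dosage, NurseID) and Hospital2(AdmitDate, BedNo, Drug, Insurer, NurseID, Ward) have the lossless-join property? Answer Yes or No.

Yes

Common attributes: {BedNo, NurseID}; their closure is {AdmitDate, BedNo, Diagnosis, Dosage, Drug, Insurer, NurseID, Ward}.
Hospital1 is contained in that closure, so Hospital1 ∩ Hospital2 -> Hospital1 holds and the join is lossless.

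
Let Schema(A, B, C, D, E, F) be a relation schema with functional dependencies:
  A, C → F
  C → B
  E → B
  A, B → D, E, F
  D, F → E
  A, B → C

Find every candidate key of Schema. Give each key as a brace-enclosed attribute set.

{A, B}, {A, C}, {A, D, F}, {A, E}

Attributes never on any right-hand side: {A} — every candidate key must contain it.
{A, B}⁺ = {A, B, C, D, E, F}, which is every attribute, so {A, B} is a candidate key.
{A, C}⁺ = {A, B, C, D, E, F}, which is every attribute, so {A, C} is a candidate key.
{A, E}⁺ = {A, B, C, D, E, F}, which is every attribute, so {A, E} is a candidate key.
{A, D, F}⁺ = {A, B, C, D, E, F}, which is every attribute, so {A, D, F} is a candidate key.
Any other superkey properly contains one of these, so there are no further candidate keys.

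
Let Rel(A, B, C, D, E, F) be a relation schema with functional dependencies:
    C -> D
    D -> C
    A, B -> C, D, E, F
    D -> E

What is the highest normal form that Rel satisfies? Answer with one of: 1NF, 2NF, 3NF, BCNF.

2NF

Candidate key: {A, B}. Prime attributes: {A, B}.
C -> D breaks BCNF: {C}⁺ = {C, D, E}, so {C} is not a superkey.
Because {D} is non-prime and the left side of C -> D is not a superkey, the relation is not in 3NF.
No proper subset of a key has a non-prime attribute in its closure, so there is no partial dependency; 2NF holds.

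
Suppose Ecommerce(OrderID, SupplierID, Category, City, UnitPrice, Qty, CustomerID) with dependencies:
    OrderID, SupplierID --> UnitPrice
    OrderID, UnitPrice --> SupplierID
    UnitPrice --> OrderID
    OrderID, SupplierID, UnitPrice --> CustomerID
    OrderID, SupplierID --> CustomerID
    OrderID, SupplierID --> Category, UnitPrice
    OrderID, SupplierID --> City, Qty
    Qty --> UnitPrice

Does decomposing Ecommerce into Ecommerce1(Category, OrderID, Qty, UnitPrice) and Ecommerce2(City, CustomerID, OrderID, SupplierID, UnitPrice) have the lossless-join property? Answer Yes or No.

Yes

The shared attributes are {OrderID, UnitPrice} and {OrderID, UnitPrice}⁺ = {Category, City, CustomerID, OrderID, Qty, SupplierID, UnitPrice}.
Since Ecommerce1 ⊆ {Category, City, CustomerID, OrderID, Qty, SupplierID, UnitPrice}, the intersection is a superkey of Ecommerce1; the decomposition is lossless.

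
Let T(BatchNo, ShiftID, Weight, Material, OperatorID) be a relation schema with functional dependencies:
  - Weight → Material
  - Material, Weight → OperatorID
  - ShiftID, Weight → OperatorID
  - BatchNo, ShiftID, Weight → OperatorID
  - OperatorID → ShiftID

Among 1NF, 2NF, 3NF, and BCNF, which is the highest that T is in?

1NF

Candidate key: {BatchNo, Weight}. Prime attributes: {BatchNo, Weight}.
Weight → Material: {Weight}⁺ = {Material, OperatorID, ShiftID, Weight}, which is not all of the attributes, so the left side is not a superkey — BCNF is violated.
Weight → Material determines the non-prime attribute {Material} from a non-superkey — 3NF is violated.
The proper key subset {Weight} of {BatchNo, Weight} determines non-prime {Material, OperatorID, ShiftID}, so the relation is not even in 2NF.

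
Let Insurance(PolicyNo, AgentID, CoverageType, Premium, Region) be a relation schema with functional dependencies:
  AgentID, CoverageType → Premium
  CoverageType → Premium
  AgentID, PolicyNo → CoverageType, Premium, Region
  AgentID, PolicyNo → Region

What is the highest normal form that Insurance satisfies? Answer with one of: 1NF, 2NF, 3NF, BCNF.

Candidate key: {AgentID, PolicyNo}. Prime attributes: {AgentID, PolicyNo}.
AgentID, CoverageType → Premium: {AgentID, CoverageType}⁺ = {AgentID, CoverageType, Premium}, which is not all of the attributes, so the left side is not a superkey — BCNF is violated.
Because {Premium} is non-prime and the left side of AgentID, CoverageType → Premium is not a superkey, the relation is not in 3NF.
No proper subset of a key has a non-prime attribute in its closure, so there is no partial dependency; 2NF holds.

2NF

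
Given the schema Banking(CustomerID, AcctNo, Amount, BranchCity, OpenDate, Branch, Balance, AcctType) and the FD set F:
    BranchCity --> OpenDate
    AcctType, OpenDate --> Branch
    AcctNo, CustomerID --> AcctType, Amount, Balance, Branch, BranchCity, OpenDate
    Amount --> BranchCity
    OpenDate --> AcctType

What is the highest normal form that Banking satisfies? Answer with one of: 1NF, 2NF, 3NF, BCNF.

Candidate key: {AcctNo, CustomerID}. Prime attributes: {AcctNo, CustomerID}.
For BranchCity --> OpenDate we have {BranchCity}⁺ = {AcctType, Branch, BranchCity, OpenDate}; {BranchCity} is not a superkey, so BCNF fails.
BranchCity --> OpenDate has non-prime {OpenDate} on the right and a non-superkey on the left, so 3NF fails.
Checking every proper subset of each key, none determines a non-prime attribute — 2NF is satisfied.

2NF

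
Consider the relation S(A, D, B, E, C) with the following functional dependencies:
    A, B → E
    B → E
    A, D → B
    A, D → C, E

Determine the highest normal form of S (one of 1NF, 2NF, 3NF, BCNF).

2NF

Candidate key: {A, D}. Prime attributes: {A, D}.
A, B → E: {A, B}⁺ = {A, B, E}, which is not all of the attributes, so the left side is not a superkey — BCNF is violated.
Because {E} is non-prime and the left side of A, B → E is not a superkey, the relation is not in 3NF.
No proper subset of a key has a non-prime attribute in its closure, so there is no partial dependency; 2NF holds.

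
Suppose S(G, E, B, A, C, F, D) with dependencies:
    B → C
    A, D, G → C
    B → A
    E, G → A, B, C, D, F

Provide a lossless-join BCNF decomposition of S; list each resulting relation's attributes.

Candidate key of the original relation: {E, G}.
Within {A, B, C, D, E, F, G}: {B}⁺ ∩ {A, B, C, D, E, F, G} = {A, B, C}, not the whole set, so B → A, C violates BCNF; decompose into {A, B, C} and {B, D, E, F, G}.
{A, B, C} is in BCNF.
{B, D, E, F, G} is in BCNF.

{A, B, C}; {B, D, E, F, G}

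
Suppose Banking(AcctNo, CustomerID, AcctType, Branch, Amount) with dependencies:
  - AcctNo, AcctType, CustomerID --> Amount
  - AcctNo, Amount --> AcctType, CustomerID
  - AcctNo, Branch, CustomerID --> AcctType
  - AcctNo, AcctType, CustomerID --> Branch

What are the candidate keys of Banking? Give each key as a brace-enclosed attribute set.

{AcctNo, AcctType, CustomerID}, {AcctNo, Amount}, {AcctNo, Branch, CustomerID}

No FD produces {AcctNo}, so it must be in every candidate key.
Closure of {AcctNo, Amount} is {AcctNo, AcctType, Amount, Branch, CustomerID}, the whole schema; {AcctNo, Amount} is a candidate key.
Closure of {AcctNo, AcctType, CustomerID} is {AcctNo, AcctType, Amount, Branch, CustomerID}, the whole schema; {AcctNo, AcctType, CustomerID} is a candidate key.
Closure of {AcctNo, Branch, CustomerID} is {AcctNo, AcctType, Amount, Branch, CustomerID}, the whole schema; {AcctNo, Branch, CustomerID} is a candidate key.
Any other superkey properly contains one of these, so there are no further candidate keys.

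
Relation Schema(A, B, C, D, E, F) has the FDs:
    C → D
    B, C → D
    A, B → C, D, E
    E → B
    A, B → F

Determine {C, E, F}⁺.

Start with {C, E, F}.
C → D applies; add {D} → now {C, D, E, F}.
E → B applies; add {B} → now {B, C, D, E, F}.
No further FD applies.

{B, C, D, E, F}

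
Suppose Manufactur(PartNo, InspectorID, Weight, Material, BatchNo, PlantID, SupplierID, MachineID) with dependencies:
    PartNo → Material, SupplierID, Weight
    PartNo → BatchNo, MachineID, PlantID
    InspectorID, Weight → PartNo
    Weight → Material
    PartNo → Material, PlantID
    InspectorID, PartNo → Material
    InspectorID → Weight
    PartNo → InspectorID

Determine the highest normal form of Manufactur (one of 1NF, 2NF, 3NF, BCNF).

Candidate keys: {InspectorID}, {PartNo}. Prime attributes: {InspectorID, PartNo}.
Weight → Material breaks BCNF: {Weight}⁺ = {Material, Weight}, so {Weight} is not a superkey.
Weight → Material determines the non-prime attribute {Material} from a non-superkey — 3NF is violated.
All keys have size 1, which rules out partial dependencies — 2NF is satisfied.

2NF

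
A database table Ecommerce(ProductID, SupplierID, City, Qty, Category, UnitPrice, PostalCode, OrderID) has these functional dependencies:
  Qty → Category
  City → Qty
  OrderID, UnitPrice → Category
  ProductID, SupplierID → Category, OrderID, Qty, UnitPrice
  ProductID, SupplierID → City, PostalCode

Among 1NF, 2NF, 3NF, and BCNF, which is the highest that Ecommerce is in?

Candidate key: {ProductID, SupplierID}. Prime attributes: {ProductID, SupplierID}.
For Qty → Category we have {Qty}⁺ = {Category, Qty}; {Qty} is not a superkey, so BCNF fails.
Qty → Category determines the non-prime attribute {Category} from a non-superkey — 3NF is violated.
No non-prime attribute depends on a proper subset of any candidate key, so 2NF holds.

2NF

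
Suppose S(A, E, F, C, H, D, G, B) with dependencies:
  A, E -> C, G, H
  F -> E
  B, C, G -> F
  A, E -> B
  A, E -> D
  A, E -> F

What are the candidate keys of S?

{A, B, C, G}, {A, E}, {A, F}

Attributes never on any right-hand side: {A} — every candidate key must contain it.
{A, E}⁺ = {A, B, C, D, E, F, G, H} — all of the relation — so {A, E} is a candidate key.
{A, F}⁺ = {A, B, C, D, E, F, G, H} — all of the relation — so {A, F} is a candidate key.
{A, B, C, G}⁺ = {A, B, C, D, E, F, G, H} — all of the relation — so {A, B, C, G} is a candidate key.
Any other superkey properly contains one of these, so there are no further candidate keys.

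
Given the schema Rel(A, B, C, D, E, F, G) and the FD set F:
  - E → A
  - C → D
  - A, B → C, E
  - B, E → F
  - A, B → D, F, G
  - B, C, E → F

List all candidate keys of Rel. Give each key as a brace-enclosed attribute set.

{A, B}, {B, E}

Attributes never on any right-hand side: {B} — every candidate key must contain it.
{A, B}⁺ = {A, B, C, D, E, F, G}, which is every attribute, so {A, B} is a candidate key.
{B, E}⁺ = {A, B, C, D, E, F, G}, which is every attribute, so {B, E} is a candidate key.
No proper subset of any of these is a key, and no other minimal superkey exists.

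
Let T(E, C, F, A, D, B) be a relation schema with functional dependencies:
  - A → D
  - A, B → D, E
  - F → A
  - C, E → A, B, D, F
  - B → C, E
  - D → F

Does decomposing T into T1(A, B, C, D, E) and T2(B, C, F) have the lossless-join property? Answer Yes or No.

Yes

The shared attributes are {B, C} and {B, C}⁺ = {A, B, C, D, E, F}.
T1 is contained in that closure, so T1 ∩ T2 → T1 holds and the join is lossless.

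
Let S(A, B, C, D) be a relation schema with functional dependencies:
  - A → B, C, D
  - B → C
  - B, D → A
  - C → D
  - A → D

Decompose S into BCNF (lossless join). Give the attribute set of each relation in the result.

Candidate keys of the original relation: {A}, {B}.
Within {A, B, C, D}: {C}⁺ ∩ {A, B, C, D} = {C, D}, not the whole set, so C → D violates BCNF; decompose into {C, D} and {A, B, C}.
{C, D} has no BCNF violation.
{A, B, C} has no BCNF violation.

{A, B, C}; {C, D}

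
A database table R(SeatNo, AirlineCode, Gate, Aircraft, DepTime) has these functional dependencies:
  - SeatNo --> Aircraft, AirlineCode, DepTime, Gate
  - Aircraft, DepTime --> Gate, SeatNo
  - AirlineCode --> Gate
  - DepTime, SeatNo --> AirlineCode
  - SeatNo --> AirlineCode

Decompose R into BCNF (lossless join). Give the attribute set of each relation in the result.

{Aircraft, AirlineCode, DepTime, SeatNo}; {AirlineCode, Gate}

Candidate keys of the original relation: {Aircraft, DepTime}, {SeatNo}.
In {Aircraft, AirlineCode, DepTime, Gate, SeatNo}, {AirlineCode} is not a superkey ({AirlineCode}⁺ restricted to this set is {AirlineCode, Gate}), so split on AirlineCode --> Gate into {AirlineCode, Gate} and {Aircraft, AirlineCode, DepTime, SeatNo}.
{AirlineCode, Gate} is in BCNF.
{Aircraft, AirlineCode, DepTime, SeatNo} is in BCNF.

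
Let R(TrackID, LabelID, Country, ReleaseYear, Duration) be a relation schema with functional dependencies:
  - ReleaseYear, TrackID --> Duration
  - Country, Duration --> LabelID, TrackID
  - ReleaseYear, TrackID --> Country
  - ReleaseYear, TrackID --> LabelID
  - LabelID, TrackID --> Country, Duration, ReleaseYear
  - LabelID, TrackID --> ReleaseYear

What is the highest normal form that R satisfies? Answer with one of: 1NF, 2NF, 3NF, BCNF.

Candidate keys: {Country, Duration}, {LabelID, TrackID}, {ReleaseYear, TrackID}. Prime attributes: {Country, Duration, LabelID, ReleaseYear, TrackID}.
The left-hand side of every FD is a superkey, so BCNF is satisfied.

BCNF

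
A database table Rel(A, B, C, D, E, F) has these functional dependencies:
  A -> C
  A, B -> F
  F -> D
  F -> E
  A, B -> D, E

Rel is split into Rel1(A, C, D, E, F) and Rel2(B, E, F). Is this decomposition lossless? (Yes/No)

Rel1 ∩ Rel2 = {E, F}; its closure under F is {D, E, F}.
Rel1 ⊄ {D, E, F} and Rel2 ⊄ {D, E, F}, so the split is lossy.

No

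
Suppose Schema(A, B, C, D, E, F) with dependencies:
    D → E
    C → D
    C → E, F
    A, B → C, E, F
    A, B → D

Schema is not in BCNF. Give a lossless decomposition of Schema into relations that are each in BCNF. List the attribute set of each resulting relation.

{A, B, C}; {C, D, F}; {D, E}

Candidate key of the original relation: {A, B}.
In {A, B, C, D, E, F}, {D} is not a superkey ({D}⁺ restricted to this set is {D, E}), so split on D → E into {D, E} and {A, B, C, D, F}.
{D, E}: every determinant is a superkey — BCNF.
In {A, B, C, D, F}, {C} is not a superkey ({C}⁺ restricted to this set is {C, D, F}), so split on C → D, F into {C, D, F} and {A, B, C}.
{C, D, F}: every determinant is a superkey — BCNF.
{A, B, C}: every determinant is a superkey — BCNF.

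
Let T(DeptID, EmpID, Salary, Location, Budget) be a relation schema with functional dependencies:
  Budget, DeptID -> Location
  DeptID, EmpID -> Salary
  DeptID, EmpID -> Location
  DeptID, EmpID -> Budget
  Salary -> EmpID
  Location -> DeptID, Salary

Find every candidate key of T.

{Budget, DeptID}, {DeptID, EmpID}, {DeptID, Salary}, {Location}

Closure of {Location} is {Budget, DeptID, EmpID, Location, Salary}, the whole schema; {Location} is a candidate key.
Closure of {Budget, DeptID} is {Budget, DeptID, EmpID, Location, Salary}, the whole schema; {Budget, DeptID} is a candidate key.
Closure of {DeptID, EmpID} is {Budget, DeptID, EmpID, Location, Salary}, the whole schema; {DeptID, EmpID} is a candidate key.
Closure of {DeptID, Salary} is {Budget, DeptID, EmpID, Location, Salary}, the whole schema; {DeptID, Salary} is a candidate key.
No proper subset of any of these is a key, and no other minimal superkey exists.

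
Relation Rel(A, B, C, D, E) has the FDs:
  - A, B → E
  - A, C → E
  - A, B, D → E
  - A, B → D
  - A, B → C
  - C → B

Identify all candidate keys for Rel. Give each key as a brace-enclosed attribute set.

{A, B}, {A, C}

No FD produces {A}, so it must be in every candidate key.
{A, B}⁺ = {A, B, C, D, E}, which is every attribute, so {A, B} is a candidate key.
{A, C}⁺ = {A, B, C, D, E}, which is every attribute, so {A, C} is a candidate key.
These are minimal and exhaustive — every other superkey contains one of them.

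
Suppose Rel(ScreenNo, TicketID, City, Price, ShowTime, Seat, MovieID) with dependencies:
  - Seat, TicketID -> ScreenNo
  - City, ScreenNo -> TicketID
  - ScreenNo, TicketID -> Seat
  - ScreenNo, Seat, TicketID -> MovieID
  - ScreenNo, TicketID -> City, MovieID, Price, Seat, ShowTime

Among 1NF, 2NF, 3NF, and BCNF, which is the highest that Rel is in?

BCNF

Candidate keys: {City, ScreenNo}, {ScreenNo, TicketID}, {Seat, TicketID}. Prime attributes: {City, ScreenNo, Seat, TicketID}.
Each dependency's left side is a superkey — BCNF holds.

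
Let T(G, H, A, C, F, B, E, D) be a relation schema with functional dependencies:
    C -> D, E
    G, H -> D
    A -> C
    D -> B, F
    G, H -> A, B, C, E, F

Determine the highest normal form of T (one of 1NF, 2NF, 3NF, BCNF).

Candidate key: {G, H}. Prime attributes: {G, H}.
For C -> D, E we have {C}⁺ = {B, C, D, E, F}; {C} is not a superkey, so BCNF fails.
Because {D, E} are non-prime and the left side of C -> D, E is not a superkey, the relation is not in 3NF.
No proper subset of a key has a non-prime attribute in its closure, so there is no partial dependency; 2NF holds.

2NF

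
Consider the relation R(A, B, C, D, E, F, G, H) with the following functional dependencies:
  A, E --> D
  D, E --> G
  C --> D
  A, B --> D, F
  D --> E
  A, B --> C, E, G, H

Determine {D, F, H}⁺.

{D, E, F, G, H}

Start with {D, F, H}.
D --> E applies; add {E} → now {D, E, F, H}.
D, E --> G applies; add {G} → now {D, E, F, G, H}.
No further FD applies.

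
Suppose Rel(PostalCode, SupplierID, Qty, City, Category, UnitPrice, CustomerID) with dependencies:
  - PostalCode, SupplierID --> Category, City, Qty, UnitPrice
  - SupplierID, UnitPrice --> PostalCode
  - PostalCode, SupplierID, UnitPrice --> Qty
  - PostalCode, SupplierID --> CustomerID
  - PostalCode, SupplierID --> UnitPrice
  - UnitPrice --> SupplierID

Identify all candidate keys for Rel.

{UnitPrice}⁺ = {Category, City, CustomerID, PostalCode, Qty, SupplierID, UnitPrice} — all of the relation — so {UnitPrice} is a candidate key.
{PostalCode, SupplierID}⁺ = {Category, City, CustomerID, PostalCode, Qty, SupplierID, UnitPrice} — all of the relation — so {PostalCode, SupplierID} is a candidate key.
These are minimal and exhaustive — every other superkey contains one of them.

{PostalCode, SupplierID}, {UnitPrice}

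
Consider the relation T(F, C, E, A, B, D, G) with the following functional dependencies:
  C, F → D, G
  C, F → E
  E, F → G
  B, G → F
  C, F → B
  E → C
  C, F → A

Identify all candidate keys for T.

{B, C, G}, {B, E, G}, {C, F}, {E, F}

{C, F}⁺ = {A, B, C, D, E, F, G} — all of the relation — so {C, F} is a candidate key.
{E, F}⁺ = {A, B, C, D, E, F, G} — all of the relation — so {E, F} is a candidate key.
{B, C, G}⁺ = {A, B, C, D, E, F, G} — all of the relation — so {B, C, G} is a candidate key.
{B, E, G}⁺ = {A, B, C, D, E, F, G} — all of the relation — so {B, E, G} is a candidate key.
These are minimal and exhaustive — every other superkey contains one of them.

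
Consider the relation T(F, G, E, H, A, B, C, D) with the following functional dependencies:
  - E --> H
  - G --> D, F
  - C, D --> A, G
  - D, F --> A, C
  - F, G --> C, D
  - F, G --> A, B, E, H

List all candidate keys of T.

{C, D}, {D, F}, {G}

{G} is a candidate key since {G}⁺ = {A, B, C, D, E, F, G, H} covers every attribute.
{C, D} is a candidate key since {C, D}⁺ = {A, B, C, D, E, F, G, H} covers every attribute.
{D, F} is a candidate key since {D, F}⁺ = {A, B, C, D, E, F, G, H} covers every attribute.
These are minimal and exhaustive — every other superkey contains one of them.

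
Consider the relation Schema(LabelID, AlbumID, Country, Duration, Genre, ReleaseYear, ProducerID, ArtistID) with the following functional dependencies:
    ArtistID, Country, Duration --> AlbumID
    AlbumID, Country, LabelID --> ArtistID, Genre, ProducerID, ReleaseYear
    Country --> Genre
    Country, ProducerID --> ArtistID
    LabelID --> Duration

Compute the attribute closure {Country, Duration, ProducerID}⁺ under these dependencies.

{AlbumID, ArtistID, Country, Duration, Genre, ProducerID}

Start with {Country, Duration, ProducerID}.
Country --> Genre applies; add {Genre} → now {Country, Duration, Genre, ProducerID}.
Country, ProducerID --> ArtistID applies; add {ArtistID} → now {ArtistID, Country, Duration, Genre, ProducerID}.
ArtistID, Country, Duration --> AlbumID applies; add {AlbumID} → now {AlbumID, ArtistID, Country, Duration, Genre, ProducerID}.
No further FD applies.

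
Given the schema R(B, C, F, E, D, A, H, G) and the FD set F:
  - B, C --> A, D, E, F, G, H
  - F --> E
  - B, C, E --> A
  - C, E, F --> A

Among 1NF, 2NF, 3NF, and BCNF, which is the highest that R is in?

2NF

Candidate key: {B, C}. Prime attributes: {B, C}.
F --> E breaks BCNF: {F}⁺ = {E, F}, so {F} is not a superkey.
F --> E has non-prime {E} on the right and a non-superkey on the left, so 3NF fails.
No non-prime attribute depends on a proper subset of any candidate key, so 2NF holds.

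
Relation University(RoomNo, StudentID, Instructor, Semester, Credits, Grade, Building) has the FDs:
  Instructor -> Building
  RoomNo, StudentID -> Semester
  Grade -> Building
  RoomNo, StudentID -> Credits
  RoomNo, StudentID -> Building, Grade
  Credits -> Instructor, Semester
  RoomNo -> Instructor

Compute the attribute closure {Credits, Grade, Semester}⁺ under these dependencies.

Start with {Credits, Grade, Semester}.
Grade -> Building applies; add {Building} → now {Building, Credits, Grade, Semester}.
Credits -> Instructor, Semester applies; add {Instructor} → now {Building, Credits, Grade, Instructor, Semester}.
No further FD applies.

{Building, Credits, Grade, Instructor, Semester}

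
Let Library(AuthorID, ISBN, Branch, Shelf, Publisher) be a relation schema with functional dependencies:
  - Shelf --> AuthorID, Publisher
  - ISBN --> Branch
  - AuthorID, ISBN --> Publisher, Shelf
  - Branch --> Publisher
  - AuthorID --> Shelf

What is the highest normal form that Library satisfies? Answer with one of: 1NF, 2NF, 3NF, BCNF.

1NF

Candidate keys: {AuthorID, ISBN}, {ISBN, Shelf}. Prime attributes: {AuthorID, ISBN, Shelf}.
For Shelf --> AuthorID, Publisher we have {Shelf}⁺ = {AuthorID, Publisher, Shelf}; {Shelf} is not a superkey, so BCNF fails.
Shelf --> AuthorID, Publisher has non-prime {Publisher} on the right and a non-superkey on the left, so 3NF fails.
Since {AuthorID} ⊂ {AuthorID, ISBN} and {AuthorID}⁺ ⊇ {Publisher} with {Publisher} non-prime, there is a partial dependency; 2NF fails.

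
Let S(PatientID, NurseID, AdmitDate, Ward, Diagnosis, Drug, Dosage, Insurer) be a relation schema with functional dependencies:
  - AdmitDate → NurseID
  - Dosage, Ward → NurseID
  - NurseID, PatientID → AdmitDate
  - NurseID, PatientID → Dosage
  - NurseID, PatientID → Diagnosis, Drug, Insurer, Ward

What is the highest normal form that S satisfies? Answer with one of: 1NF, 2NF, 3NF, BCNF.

3NF

Candidate keys: {AdmitDate, PatientID}, {Dosage, PatientID, Ward}, {NurseID, PatientID}. Prime attributes: {AdmitDate, Dosage, NurseID, PatientID, Ward}.
AdmitDate → NurseID: {AdmitDate}⁺ = {AdmitDate, NurseID}, which is not all of the attributes, so the left side is not a superkey — BCNF is violated.
Since {NurseID} ⊆ prime attributes and every other non-superkey FD also has a prime right side, the schema is in 3NF.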